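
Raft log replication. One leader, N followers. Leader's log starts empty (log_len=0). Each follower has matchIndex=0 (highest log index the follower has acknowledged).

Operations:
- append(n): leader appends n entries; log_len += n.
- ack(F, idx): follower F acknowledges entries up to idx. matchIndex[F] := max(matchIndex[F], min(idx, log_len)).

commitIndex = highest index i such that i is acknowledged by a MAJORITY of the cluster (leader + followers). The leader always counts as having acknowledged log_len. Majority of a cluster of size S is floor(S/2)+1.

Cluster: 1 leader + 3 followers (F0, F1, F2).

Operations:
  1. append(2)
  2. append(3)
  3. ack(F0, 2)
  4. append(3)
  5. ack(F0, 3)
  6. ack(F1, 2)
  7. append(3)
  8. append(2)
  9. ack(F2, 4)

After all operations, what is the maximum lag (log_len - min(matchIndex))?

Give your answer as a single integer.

Op 1: append 2 -> log_len=2
Op 2: append 3 -> log_len=5
Op 3: F0 acks idx 2 -> match: F0=2 F1=0 F2=0; commitIndex=0
Op 4: append 3 -> log_len=8
Op 5: F0 acks idx 3 -> match: F0=3 F1=0 F2=0; commitIndex=0
Op 6: F1 acks idx 2 -> match: F0=3 F1=2 F2=0; commitIndex=2
Op 7: append 3 -> log_len=11
Op 8: append 2 -> log_len=13
Op 9: F2 acks idx 4 -> match: F0=3 F1=2 F2=4; commitIndex=3

Answer: 11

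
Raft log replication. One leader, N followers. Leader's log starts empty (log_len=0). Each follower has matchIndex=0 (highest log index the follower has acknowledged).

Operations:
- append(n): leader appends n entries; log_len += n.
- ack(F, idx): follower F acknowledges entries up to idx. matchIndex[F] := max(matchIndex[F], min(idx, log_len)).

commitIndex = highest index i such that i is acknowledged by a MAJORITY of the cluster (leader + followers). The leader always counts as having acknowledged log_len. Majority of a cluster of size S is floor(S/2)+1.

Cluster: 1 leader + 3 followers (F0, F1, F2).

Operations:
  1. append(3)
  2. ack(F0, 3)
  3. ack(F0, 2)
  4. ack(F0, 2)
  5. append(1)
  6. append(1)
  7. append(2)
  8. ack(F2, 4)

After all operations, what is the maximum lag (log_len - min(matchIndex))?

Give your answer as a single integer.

Answer: 7

Derivation:
Op 1: append 3 -> log_len=3
Op 2: F0 acks idx 3 -> match: F0=3 F1=0 F2=0; commitIndex=0
Op 3: F0 acks idx 2 -> match: F0=3 F1=0 F2=0; commitIndex=0
Op 4: F0 acks idx 2 -> match: F0=3 F1=0 F2=0; commitIndex=0
Op 5: append 1 -> log_len=4
Op 6: append 1 -> log_len=5
Op 7: append 2 -> log_len=7
Op 8: F2 acks idx 4 -> match: F0=3 F1=0 F2=4; commitIndex=3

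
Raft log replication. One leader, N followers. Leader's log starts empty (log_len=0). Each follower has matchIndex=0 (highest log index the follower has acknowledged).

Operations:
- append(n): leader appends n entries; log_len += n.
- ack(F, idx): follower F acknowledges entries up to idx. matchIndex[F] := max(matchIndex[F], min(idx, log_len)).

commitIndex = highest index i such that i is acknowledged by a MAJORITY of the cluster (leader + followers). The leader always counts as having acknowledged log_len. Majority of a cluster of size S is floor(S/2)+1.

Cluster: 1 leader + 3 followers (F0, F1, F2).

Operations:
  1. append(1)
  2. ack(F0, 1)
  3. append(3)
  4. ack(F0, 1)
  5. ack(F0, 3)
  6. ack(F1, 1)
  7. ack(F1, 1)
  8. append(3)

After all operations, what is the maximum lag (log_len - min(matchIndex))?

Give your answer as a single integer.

Op 1: append 1 -> log_len=1
Op 2: F0 acks idx 1 -> match: F0=1 F1=0 F2=0; commitIndex=0
Op 3: append 3 -> log_len=4
Op 4: F0 acks idx 1 -> match: F0=1 F1=0 F2=0; commitIndex=0
Op 5: F0 acks idx 3 -> match: F0=3 F1=0 F2=0; commitIndex=0
Op 6: F1 acks idx 1 -> match: F0=3 F1=1 F2=0; commitIndex=1
Op 7: F1 acks idx 1 -> match: F0=3 F1=1 F2=0; commitIndex=1
Op 8: append 3 -> log_len=7

Answer: 7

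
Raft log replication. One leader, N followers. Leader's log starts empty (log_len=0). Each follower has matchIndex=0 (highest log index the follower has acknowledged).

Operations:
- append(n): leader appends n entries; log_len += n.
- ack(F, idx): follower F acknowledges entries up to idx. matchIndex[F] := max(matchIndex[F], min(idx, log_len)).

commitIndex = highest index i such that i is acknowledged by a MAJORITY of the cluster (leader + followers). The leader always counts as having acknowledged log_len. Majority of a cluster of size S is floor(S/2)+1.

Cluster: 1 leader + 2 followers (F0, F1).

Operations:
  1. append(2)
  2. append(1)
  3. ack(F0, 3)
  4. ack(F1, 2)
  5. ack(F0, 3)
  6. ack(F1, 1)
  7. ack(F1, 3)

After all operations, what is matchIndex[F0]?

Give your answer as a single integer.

Op 1: append 2 -> log_len=2
Op 2: append 1 -> log_len=3
Op 3: F0 acks idx 3 -> match: F0=3 F1=0; commitIndex=3
Op 4: F1 acks idx 2 -> match: F0=3 F1=2; commitIndex=3
Op 5: F0 acks idx 3 -> match: F0=3 F1=2; commitIndex=3
Op 6: F1 acks idx 1 -> match: F0=3 F1=2; commitIndex=3
Op 7: F1 acks idx 3 -> match: F0=3 F1=3; commitIndex=3

Answer: 3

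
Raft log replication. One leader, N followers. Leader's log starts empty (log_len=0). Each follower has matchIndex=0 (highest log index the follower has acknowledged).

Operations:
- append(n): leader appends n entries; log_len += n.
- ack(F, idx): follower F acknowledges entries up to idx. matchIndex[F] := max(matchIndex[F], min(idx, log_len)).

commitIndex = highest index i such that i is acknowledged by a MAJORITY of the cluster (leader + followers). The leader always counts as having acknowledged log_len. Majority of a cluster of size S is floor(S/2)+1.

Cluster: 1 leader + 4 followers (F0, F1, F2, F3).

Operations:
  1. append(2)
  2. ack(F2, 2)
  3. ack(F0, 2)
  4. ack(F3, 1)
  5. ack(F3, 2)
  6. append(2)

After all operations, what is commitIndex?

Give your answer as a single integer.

Op 1: append 2 -> log_len=2
Op 2: F2 acks idx 2 -> match: F0=0 F1=0 F2=2 F3=0; commitIndex=0
Op 3: F0 acks idx 2 -> match: F0=2 F1=0 F2=2 F3=0; commitIndex=2
Op 4: F3 acks idx 1 -> match: F0=2 F1=0 F2=2 F3=1; commitIndex=2
Op 5: F3 acks idx 2 -> match: F0=2 F1=0 F2=2 F3=2; commitIndex=2
Op 6: append 2 -> log_len=4

Answer: 2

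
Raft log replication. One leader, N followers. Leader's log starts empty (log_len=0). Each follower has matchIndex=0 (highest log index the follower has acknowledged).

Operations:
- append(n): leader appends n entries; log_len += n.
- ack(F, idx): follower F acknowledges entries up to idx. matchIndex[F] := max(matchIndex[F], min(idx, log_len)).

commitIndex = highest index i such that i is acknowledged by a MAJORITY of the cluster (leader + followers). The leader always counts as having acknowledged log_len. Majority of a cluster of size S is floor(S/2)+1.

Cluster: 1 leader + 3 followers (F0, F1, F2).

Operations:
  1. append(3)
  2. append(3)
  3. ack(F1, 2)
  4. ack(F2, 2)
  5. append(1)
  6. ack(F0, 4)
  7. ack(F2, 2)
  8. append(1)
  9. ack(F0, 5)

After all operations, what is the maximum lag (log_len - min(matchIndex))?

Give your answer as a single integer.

Op 1: append 3 -> log_len=3
Op 2: append 3 -> log_len=6
Op 3: F1 acks idx 2 -> match: F0=0 F1=2 F2=0; commitIndex=0
Op 4: F2 acks idx 2 -> match: F0=0 F1=2 F2=2; commitIndex=2
Op 5: append 1 -> log_len=7
Op 6: F0 acks idx 4 -> match: F0=4 F1=2 F2=2; commitIndex=2
Op 7: F2 acks idx 2 -> match: F0=4 F1=2 F2=2; commitIndex=2
Op 8: append 1 -> log_len=8
Op 9: F0 acks idx 5 -> match: F0=5 F1=2 F2=2; commitIndex=2

Answer: 6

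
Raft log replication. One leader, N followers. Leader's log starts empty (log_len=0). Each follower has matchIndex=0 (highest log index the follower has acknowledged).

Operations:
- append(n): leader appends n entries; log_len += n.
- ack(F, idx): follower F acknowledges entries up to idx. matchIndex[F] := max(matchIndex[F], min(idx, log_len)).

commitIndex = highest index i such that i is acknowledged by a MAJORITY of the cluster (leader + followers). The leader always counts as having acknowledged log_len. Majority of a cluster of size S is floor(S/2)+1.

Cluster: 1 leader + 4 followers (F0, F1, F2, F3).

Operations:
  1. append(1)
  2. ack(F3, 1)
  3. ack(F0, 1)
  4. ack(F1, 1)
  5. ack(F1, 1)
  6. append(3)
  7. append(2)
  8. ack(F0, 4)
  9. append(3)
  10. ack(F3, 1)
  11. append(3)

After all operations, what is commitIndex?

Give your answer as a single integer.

Answer: 1

Derivation:
Op 1: append 1 -> log_len=1
Op 2: F3 acks idx 1 -> match: F0=0 F1=0 F2=0 F3=1; commitIndex=0
Op 3: F0 acks idx 1 -> match: F0=1 F1=0 F2=0 F3=1; commitIndex=1
Op 4: F1 acks idx 1 -> match: F0=1 F1=1 F2=0 F3=1; commitIndex=1
Op 5: F1 acks idx 1 -> match: F0=1 F1=1 F2=0 F3=1; commitIndex=1
Op 6: append 3 -> log_len=4
Op 7: append 2 -> log_len=6
Op 8: F0 acks idx 4 -> match: F0=4 F1=1 F2=0 F3=1; commitIndex=1
Op 9: append 3 -> log_len=9
Op 10: F3 acks idx 1 -> match: F0=4 F1=1 F2=0 F3=1; commitIndex=1
Op 11: append 3 -> log_len=12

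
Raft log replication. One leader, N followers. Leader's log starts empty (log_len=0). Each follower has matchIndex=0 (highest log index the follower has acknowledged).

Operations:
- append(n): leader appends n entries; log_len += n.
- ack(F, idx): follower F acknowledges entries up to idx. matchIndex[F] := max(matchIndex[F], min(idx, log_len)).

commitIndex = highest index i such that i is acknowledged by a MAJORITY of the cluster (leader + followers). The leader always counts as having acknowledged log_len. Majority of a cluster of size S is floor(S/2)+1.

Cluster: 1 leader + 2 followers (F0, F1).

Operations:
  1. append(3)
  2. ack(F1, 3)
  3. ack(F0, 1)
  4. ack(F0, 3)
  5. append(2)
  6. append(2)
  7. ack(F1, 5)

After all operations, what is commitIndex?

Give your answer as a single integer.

Answer: 5

Derivation:
Op 1: append 3 -> log_len=3
Op 2: F1 acks idx 3 -> match: F0=0 F1=3; commitIndex=3
Op 3: F0 acks idx 1 -> match: F0=1 F1=3; commitIndex=3
Op 4: F0 acks idx 3 -> match: F0=3 F1=3; commitIndex=3
Op 5: append 2 -> log_len=5
Op 6: append 2 -> log_len=7
Op 7: F1 acks idx 5 -> match: F0=3 F1=5; commitIndex=5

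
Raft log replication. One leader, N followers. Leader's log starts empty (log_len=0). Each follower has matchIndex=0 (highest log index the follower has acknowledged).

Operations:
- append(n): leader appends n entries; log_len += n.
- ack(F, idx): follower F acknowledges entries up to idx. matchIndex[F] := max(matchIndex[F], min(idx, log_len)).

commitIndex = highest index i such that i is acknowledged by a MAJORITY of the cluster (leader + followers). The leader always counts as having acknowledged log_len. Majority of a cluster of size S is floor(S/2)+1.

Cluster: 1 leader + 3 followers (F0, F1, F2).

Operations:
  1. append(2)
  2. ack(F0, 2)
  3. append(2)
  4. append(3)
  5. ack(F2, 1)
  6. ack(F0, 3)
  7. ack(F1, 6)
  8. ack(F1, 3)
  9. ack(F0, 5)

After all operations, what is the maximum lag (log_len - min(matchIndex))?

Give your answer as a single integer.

Answer: 6

Derivation:
Op 1: append 2 -> log_len=2
Op 2: F0 acks idx 2 -> match: F0=2 F1=0 F2=0; commitIndex=0
Op 3: append 2 -> log_len=4
Op 4: append 3 -> log_len=7
Op 5: F2 acks idx 1 -> match: F0=2 F1=0 F2=1; commitIndex=1
Op 6: F0 acks idx 3 -> match: F0=3 F1=0 F2=1; commitIndex=1
Op 7: F1 acks idx 6 -> match: F0=3 F1=6 F2=1; commitIndex=3
Op 8: F1 acks idx 3 -> match: F0=3 F1=6 F2=1; commitIndex=3
Op 9: F0 acks idx 5 -> match: F0=5 F1=6 F2=1; commitIndex=5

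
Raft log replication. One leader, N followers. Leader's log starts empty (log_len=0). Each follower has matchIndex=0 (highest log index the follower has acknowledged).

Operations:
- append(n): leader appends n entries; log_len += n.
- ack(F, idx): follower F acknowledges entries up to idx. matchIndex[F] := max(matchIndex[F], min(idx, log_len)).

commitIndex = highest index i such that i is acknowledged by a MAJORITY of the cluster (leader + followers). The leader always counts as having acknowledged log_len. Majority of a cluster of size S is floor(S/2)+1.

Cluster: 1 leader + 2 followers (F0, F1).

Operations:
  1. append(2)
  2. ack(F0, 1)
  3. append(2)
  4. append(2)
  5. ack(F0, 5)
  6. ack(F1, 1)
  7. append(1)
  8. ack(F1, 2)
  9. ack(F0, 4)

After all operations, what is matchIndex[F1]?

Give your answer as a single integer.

Answer: 2

Derivation:
Op 1: append 2 -> log_len=2
Op 2: F0 acks idx 1 -> match: F0=1 F1=0; commitIndex=1
Op 3: append 2 -> log_len=4
Op 4: append 2 -> log_len=6
Op 5: F0 acks idx 5 -> match: F0=5 F1=0; commitIndex=5
Op 6: F1 acks idx 1 -> match: F0=5 F1=1; commitIndex=5
Op 7: append 1 -> log_len=7
Op 8: F1 acks idx 2 -> match: F0=5 F1=2; commitIndex=5
Op 9: F0 acks idx 4 -> match: F0=5 F1=2; commitIndex=5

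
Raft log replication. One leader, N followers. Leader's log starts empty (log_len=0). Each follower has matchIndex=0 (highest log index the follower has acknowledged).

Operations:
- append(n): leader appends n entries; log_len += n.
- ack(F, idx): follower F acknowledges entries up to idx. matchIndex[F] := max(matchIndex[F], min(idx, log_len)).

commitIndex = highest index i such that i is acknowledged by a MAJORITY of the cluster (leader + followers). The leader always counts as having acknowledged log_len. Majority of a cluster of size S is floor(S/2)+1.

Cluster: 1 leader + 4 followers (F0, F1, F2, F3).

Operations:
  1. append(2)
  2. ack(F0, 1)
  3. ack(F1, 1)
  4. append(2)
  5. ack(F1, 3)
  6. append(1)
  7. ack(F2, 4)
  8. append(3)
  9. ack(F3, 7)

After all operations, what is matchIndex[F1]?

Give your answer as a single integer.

Answer: 3

Derivation:
Op 1: append 2 -> log_len=2
Op 2: F0 acks idx 1 -> match: F0=1 F1=0 F2=0 F3=0; commitIndex=0
Op 3: F1 acks idx 1 -> match: F0=1 F1=1 F2=0 F3=0; commitIndex=1
Op 4: append 2 -> log_len=4
Op 5: F1 acks idx 3 -> match: F0=1 F1=3 F2=0 F3=0; commitIndex=1
Op 6: append 1 -> log_len=5
Op 7: F2 acks idx 4 -> match: F0=1 F1=3 F2=4 F3=0; commitIndex=3
Op 8: append 3 -> log_len=8
Op 9: F3 acks idx 7 -> match: F0=1 F1=3 F2=4 F3=7; commitIndex=4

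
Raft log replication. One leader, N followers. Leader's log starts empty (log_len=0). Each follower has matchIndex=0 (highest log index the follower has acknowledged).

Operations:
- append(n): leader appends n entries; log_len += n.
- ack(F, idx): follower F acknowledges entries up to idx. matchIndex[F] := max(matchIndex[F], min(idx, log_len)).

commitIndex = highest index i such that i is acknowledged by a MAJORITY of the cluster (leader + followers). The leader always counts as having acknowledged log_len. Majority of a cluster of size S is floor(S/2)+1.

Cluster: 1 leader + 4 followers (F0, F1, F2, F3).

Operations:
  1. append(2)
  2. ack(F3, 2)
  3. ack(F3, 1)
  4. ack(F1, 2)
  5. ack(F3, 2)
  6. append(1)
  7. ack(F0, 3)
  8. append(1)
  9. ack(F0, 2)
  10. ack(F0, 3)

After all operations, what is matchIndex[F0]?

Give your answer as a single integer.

Op 1: append 2 -> log_len=2
Op 2: F3 acks idx 2 -> match: F0=0 F1=0 F2=0 F3=2; commitIndex=0
Op 3: F3 acks idx 1 -> match: F0=0 F1=0 F2=0 F3=2; commitIndex=0
Op 4: F1 acks idx 2 -> match: F0=0 F1=2 F2=0 F3=2; commitIndex=2
Op 5: F3 acks idx 2 -> match: F0=0 F1=2 F2=0 F3=2; commitIndex=2
Op 6: append 1 -> log_len=3
Op 7: F0 acks idx 3 -> match: F0=3 F1=2 F2=0 F3=2; commitIndex=2
Op 8: append 1 -> log_len=4
Op 9: F0 acks idx 2 -> match: F0=3 F1=2 F2=0 F3=2; commitIndex=2
Op 10: F0 acks idx 3 -> match: F0=3 F1=2 F2=0 F3=2; commitIndex=2

Answer: 3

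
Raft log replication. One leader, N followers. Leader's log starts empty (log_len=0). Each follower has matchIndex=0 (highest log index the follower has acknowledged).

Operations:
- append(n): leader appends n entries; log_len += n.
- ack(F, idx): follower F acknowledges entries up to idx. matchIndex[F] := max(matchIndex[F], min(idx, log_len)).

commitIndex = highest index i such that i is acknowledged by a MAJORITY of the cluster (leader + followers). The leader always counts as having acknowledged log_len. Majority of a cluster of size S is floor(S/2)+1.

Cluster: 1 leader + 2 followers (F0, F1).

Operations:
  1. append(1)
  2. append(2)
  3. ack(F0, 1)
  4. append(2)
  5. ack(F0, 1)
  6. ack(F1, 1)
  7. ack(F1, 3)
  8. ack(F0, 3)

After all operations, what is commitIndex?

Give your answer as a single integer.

Answer: 3

Derivation:
Op 1: append 1 -> log_len=1
Op 2: append 2 -> log_len=3
Op 3: F0 acks idx 1 -> match: F0=1 F1=0; commitIndex=1
Op 4: append 2 -> log_len=5
Op 5: F0 acks idx 1 -> match: F0=1 F1=0; commitIndex=1
Op 6: F1 acks idx 1 -> match: F0=1 F1=1; commitIndex=1
Op 7: F1 acks idx 3 -> match: F0=1 F1=3; commitIndex=3
Op 8: F0 acks idx 3 -> match: F0=3 F1=3; commitIndex=3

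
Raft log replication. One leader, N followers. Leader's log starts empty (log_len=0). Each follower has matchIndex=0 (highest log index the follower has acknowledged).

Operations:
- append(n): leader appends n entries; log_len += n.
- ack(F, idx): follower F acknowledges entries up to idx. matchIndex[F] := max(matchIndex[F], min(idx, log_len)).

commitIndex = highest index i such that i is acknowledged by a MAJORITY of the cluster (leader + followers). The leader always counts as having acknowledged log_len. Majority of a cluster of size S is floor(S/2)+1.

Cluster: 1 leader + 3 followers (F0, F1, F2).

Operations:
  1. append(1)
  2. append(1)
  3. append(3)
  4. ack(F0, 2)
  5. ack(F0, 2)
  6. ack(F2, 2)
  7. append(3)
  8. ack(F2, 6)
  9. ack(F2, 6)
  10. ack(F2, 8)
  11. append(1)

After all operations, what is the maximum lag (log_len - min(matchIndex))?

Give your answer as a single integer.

Answer: 9

Derivation:
Op 1: append 1 -> log_len=1
Op 2: append 1 -> log_len=2
Op 3: append 3 -> log_len=5
Op 4: F0 acks idx 2 -> match: F0=2 F1=0 F2=0; commitIndex=0
Op 5: F0 acks idx 2 -> match: F0=2 F1=0 F2=0; commitIndex=0
Op 6: F2 acks idx 2 -> match: F0=2 F1=0 F2=2; commitIndex=2
Op 7: append 3 -> log_len=8
Op 8: F2 acks idx 6 -> match: F0=2 F1=0 F2=6; commitIndex=2
Op 9: F2 acks idx 6 -> match: F0=2 F1=0 F2=6; commitIndex=2
Op 10: F2 acks idx 8 -> match: F0=2 F1=0 F2=8; commitIndex=2
Op 11: append 1 -> log_len=9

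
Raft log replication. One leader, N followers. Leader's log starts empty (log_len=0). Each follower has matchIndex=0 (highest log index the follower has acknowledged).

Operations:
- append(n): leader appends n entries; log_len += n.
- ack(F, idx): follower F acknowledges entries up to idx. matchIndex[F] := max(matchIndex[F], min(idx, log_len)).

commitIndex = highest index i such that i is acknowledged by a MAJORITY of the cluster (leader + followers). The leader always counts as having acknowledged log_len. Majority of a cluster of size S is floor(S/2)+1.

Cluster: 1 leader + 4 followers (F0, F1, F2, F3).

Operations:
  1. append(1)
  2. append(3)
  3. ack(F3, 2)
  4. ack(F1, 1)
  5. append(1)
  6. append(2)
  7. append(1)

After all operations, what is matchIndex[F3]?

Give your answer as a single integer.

Answer: 2

Derivation:
Op 1: append 1 -> log_len=1
Op 2: append 3 -> log_len=4
Op 3: F3 acks idx 2 -> match: F0=0 F1=0 F2=0 F3=2; commitIndex=0
Op 4: F1 acks idx 1 -> match: F0=0 F1=1 F2=0 F3=2; commitIndex=1
Op 5: append 1 -> log_len=5
Op 6: append 2 -> log_len=7
Op 7: append 1 -> log_len=8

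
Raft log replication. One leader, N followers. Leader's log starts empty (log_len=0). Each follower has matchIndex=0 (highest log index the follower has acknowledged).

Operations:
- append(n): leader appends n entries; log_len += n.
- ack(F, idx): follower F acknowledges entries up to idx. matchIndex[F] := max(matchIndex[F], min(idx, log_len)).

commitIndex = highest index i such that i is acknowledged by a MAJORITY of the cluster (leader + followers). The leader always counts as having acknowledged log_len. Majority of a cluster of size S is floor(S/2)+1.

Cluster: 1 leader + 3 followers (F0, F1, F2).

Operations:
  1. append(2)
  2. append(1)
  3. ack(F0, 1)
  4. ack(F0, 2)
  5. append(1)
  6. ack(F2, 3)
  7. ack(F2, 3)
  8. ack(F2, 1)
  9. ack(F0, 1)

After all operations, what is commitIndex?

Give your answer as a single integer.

Op 1: append 2 -> log_len=2
Op 2: append 1 -> log_len=3
Op 3: F0 acks idx 1 -> match: F0=1 F1=0 F2=0; commitIndex=0
Op 4: F0 acks idx 2 -> match: F0=2 F1=0 F2=0; commitIndex=0
Op 5: append 1 -> log_len=4
Op 6: F2 acks idx 3 -> match: F0=2 F1=0 F2=3; commitIndex=2
Op 7: F2 acks idx 3 -> match: F0=2 F1=0 F2=3; commitIndex=2
Op 8: F2 acks idx 1 -> match: F0=2 F1=0 F2=3; commitIndex=2
Op 9: F0 acks idx 1 -> match: F0=2 F1=0 F2=3; commitIndex=2

Answer: 2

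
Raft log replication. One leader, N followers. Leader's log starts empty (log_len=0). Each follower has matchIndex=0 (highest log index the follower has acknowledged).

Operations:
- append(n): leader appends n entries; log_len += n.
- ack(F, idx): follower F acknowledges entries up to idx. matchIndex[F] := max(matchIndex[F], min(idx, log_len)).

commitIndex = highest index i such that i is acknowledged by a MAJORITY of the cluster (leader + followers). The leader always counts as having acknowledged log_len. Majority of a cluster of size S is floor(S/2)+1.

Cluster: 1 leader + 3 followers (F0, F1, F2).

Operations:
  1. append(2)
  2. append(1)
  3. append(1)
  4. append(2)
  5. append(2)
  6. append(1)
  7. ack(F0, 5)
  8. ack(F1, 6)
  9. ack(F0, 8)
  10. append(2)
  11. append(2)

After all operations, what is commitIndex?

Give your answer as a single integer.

Answer: 6

Derivation:
Op 1: append 2 -> log_len=2
Op 2: append 1 -> log_len=3
Op 3: append 1 -> log_len=4
Op 4: append 2 -> log_len=6
Op 5: append 2 -> log_len=8
Op 6: append 1 -> log_len=9
Op 7: F0 acks idx 5 -> match: F0=5 F1=0 F2=0; commitIndex=0
Op 8: F1 acks idx 6 -> match: F0=5 F1=6 F2=0; commitIndex=5
Op 9: F0 acks idx 8 -> match: F0=8 F1=6 F2=0; commitIndex=6
Op 10: append 2 -> log_len=11
Op 11: append 2 -> log_len=13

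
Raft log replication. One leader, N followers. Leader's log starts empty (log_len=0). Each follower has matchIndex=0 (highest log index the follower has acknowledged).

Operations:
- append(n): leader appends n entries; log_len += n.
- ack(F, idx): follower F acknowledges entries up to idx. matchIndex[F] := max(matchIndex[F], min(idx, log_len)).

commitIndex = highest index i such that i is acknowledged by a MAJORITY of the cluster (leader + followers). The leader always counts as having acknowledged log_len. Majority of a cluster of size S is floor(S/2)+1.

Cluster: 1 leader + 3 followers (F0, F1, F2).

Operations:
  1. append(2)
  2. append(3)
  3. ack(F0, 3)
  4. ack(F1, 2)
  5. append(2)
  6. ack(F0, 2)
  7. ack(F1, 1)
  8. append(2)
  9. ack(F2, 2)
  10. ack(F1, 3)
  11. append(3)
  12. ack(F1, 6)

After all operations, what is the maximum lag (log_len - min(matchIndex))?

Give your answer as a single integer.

Answer: 10

Derivation:
Op 1: append 2 -> log_len=2
Op 2: append 3 -> log_len=5
Op 3: F0 acks idx 3 -> match: F0=3 F1=0 F2=0; commitIndex=0
Op 4: F1 acks idx 2 -> match: F0=3 F1=2 F2=0; commitIndex=2
Op 5: append 2 -> log_len=7
Op 6: F0 acks idx 2 -> match: F0=3 F1=2 F2=0; commitIndex=2
Op 7: F1 acks idx 1 -> match: F0=3 F1=2 F2=0; commitIndex=2
Op 8: append 2 -> log_len=9
Op 9: F2 acks idx 2 -> match: F0=3 F1=2 F2=2; commitIndex=2
Op 10: F1 acks idx 3 -> match: F0=3 F1=3 F2=2; commitIndex=3
Op 11: append 3 -> log_len=12
Op 12: F1 acks idx 6 -> match: F0=3 F1=6 F2=2; commitIndex=3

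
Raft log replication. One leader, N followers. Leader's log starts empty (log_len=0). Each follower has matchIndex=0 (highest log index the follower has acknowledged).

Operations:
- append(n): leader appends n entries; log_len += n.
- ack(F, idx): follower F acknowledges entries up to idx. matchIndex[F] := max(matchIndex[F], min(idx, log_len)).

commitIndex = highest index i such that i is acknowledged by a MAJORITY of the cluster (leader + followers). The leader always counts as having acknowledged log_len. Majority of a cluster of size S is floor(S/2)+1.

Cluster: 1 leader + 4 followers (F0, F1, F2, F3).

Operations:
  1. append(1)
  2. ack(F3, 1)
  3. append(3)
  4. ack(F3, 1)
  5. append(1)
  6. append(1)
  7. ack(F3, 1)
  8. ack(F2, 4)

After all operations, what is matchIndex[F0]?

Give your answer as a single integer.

Answer: 0

Derivation:
Op 1: append 1 -> log_len=1
Op 2: F3 acks idx 1 -> match: F0=0 F1=0 F2=0 F3=1; commitIndex=0
Op 3: append 3 -> log_len=4
Op 4: F3 acks idx 1 -> match: F0=0 F1=0 F2=0 F3=1; commitIndex=0
Op 5: append 1 -> log_len=5
Op 6: append 1 -> log_len=6
Op 7: F3 acks idx 1 -> match: F0=0 F1=0 F2=0 F3=1; commitIndex=0
Op 8: F2 acks idx 4 -> match: F0=0 F1=0 F2=4 F3=1; commitIndex=1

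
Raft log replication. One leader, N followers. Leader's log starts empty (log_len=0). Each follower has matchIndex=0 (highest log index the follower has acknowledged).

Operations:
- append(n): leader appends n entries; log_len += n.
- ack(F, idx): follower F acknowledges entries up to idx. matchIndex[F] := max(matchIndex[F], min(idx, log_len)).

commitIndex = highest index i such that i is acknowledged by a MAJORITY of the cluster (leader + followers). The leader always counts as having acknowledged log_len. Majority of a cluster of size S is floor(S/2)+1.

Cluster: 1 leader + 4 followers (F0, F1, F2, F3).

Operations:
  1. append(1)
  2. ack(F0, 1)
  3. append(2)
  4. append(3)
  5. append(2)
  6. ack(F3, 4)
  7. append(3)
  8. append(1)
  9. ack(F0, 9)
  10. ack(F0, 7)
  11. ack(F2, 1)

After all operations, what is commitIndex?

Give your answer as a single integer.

Answer: 4

Derivation:
Op 1: append 1 -> log_len=1
Op 2: F0 acks idx 1 -> match: F0=1 F1=0 F2=0 F3=0; commitIndex=0
Op 3: append 2 -> log_len=3
Op 4: append 3 -> log_len=6
Op 5: append 2 -> log_len=8
Op 6: F3 acks idx 4 -> match: F0=1 F1=0 F2=0 F3=4; commitIndex=1
Op 7: append 3 -> log_len=11
Op 8: append 1 -> log_len=12
Op 9: F0 acks idx 9 -> match: F0=9 F1=0 F2=0 F3=4; commitIndex=4
Op 10: F0 acks idx 7 -> match: F0=9 F1=0 F2=0 F3=4; commitIndex=4
Op 11: F2 acks idx 1 -> match: F0=9 F1=0 F2=1 F3=4; commitIndex=4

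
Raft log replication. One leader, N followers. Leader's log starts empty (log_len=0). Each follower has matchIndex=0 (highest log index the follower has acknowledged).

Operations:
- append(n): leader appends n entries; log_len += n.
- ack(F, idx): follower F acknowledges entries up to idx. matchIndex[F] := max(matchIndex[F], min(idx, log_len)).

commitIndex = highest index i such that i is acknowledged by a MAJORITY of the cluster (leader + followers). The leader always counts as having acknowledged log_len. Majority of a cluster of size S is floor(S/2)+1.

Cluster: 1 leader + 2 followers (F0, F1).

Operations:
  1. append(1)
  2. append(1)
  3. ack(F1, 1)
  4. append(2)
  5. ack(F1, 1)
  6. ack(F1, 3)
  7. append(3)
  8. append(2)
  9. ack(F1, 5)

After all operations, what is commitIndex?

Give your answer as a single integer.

Op 1: append 1 -> log_len=1
Op 2: append 1 -> log_len=2
Op 3: F1 acks idx 1 -> match: F0=0 F1=1; commitIndex=1
Op 4: append 2 -> log_len=4
Op 5: F1 acks idx 1 -> match: F0=0 F1=1; commitIndex=1
Op 6: F1 acks idx 3 -> match: F0=0 F1=3; commitIndex=3
Op 7: append 3 -> log_len=7
Op 8: append 2 -> log_len=9
Op 9: F1 acks idx 5 -> match: F0=0 F1=5; commitIndex=5

Answer: 5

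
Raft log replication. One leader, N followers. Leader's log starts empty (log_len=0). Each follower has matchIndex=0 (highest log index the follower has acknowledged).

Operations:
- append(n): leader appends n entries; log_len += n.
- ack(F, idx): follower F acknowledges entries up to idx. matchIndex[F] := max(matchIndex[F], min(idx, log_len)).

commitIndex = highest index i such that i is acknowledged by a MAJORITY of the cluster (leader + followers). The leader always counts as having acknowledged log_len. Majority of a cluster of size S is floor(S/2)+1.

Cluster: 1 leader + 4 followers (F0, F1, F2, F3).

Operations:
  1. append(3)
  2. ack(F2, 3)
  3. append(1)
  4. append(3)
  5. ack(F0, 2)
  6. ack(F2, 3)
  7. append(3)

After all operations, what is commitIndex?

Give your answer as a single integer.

Answer: 2

Derivation:
Op 1: append 3 -> log_len=3
Op 2: F2 acks idx 3 -> match: F0=0 F1=0 F2=3 F3=0; commitIndex=0
Op 3: append 1 -> log_len=4
Op 4: append 3 -> log_len=7
Op 5: F0 acks idx 2 -> match: F0=2 F1=0 F2=3 F3=0; commitIndex=2
Op 6: F2 acks idx 3 -> match: F0=2 F1=0 F2=3 F3=0; commitIndex=2
Op 7: append 3 -> log_len=10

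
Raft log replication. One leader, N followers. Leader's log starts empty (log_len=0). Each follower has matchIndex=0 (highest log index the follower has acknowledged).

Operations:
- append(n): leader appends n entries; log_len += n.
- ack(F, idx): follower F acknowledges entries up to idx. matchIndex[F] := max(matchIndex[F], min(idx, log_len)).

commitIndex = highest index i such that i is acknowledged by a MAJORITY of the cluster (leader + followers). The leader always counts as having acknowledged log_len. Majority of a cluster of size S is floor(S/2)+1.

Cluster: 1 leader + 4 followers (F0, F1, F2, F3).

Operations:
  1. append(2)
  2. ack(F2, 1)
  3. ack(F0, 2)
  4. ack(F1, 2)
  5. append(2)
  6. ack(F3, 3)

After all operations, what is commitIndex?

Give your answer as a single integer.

Answer: 2

Derivation:
Op 1: append 2 -> log_len=2
Op 2: F2 acks idx 1 -> match: F0=0 F1=0 F2=1 F3=0; commitIndex=0
Op 3: F0 acks idx 2 -> match: F0=2 F1=0 F2=1 F3=0; commitIndex=1
Op 4: F1 acks idx 2 -> match: F0=2 F1=2 F2=1 F3=0; commitIndex=2
Op 5: append 2 -> log_len=4
Op 6: F3 acks idx 3 -> match: F0=2 F1=2 F2=1 F3=3; commitIndex=2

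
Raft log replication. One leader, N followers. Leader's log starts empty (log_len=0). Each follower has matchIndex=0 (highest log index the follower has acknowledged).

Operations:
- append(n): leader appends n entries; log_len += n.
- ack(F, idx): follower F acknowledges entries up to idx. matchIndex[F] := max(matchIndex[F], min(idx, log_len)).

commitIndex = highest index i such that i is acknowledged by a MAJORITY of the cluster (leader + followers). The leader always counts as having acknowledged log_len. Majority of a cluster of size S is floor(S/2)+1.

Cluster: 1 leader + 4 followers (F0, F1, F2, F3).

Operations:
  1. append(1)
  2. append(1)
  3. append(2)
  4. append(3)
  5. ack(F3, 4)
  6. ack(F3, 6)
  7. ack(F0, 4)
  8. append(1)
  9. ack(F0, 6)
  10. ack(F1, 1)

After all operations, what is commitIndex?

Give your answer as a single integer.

Op 1: append 1 -> log_len=1
Op 2: append 1 -> log_len=2
Op 3: append 2 -> log_len=4
Op 4: append 3 -> log_len=7
Op 5: F3 acks idx 4 -> match: F0=0 F1=0 F2=0 F3=4; commitIndex=0
Op 6: F3 acks idx 6 -> match: F0=0 F1=0 F2=0 F3=6; commitIndex=0
Op 7: F0 acks idx 4 -> match: F0=4 F1=0 F2=0 F3=6; commitIndex=4
Op 8: append 1 -> log_len=8
Op 9: F0 acks idx 6 -> match: F0=6 F1=0 F2=0 F3=6; commitIndex=6
Op 10: F1 acks idx 1 -> match: F0=6 F1=1 F2=0 F3=6; commitIndex=6

Answer: 6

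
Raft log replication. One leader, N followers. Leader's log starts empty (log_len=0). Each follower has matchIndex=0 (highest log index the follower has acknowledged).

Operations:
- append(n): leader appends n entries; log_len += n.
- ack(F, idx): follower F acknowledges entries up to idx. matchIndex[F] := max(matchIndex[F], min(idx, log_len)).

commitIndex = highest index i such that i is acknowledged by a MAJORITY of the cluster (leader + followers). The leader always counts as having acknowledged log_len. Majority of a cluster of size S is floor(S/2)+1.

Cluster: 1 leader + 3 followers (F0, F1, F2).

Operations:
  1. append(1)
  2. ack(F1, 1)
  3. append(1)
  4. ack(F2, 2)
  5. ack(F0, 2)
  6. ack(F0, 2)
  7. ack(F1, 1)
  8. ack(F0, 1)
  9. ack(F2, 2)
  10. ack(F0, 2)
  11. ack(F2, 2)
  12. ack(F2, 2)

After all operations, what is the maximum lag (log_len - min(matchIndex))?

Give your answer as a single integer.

Answer: 1

Derivation:
Op 1: append 1 -> log_len=1
Op 2: F1 acks idx 1 -> match: F0=0 F1=1 F2=0; commitIndex=0
Op 3: append 1 -> log_len=2
Op 4: F2 acks idx 2 -> match: F0=0 F1=1 F2=2; commitIndex=1
Op 5: F0 acks idx 2 -> match: F0=2 F1=1 F2=2; commitIndex=2
Op 6: F0 acks idx 2 -> match: F0=2 F1=1 F2=2; commitIndex=2
Op 7: F1 acks idx 1 -> match: F0=2 F1=1 F2=2; commitIndex=2
Op 8: F0 acks idx 1 -> match: F0=2 F1=1 F2=2; commitIndex=2
Op 9: F2 acks idx 2 -> match: F0=2 F1=1 F2=2; commitIndex=2
Op 10: F0 acks idx 2 -> match: F0=2 F1=1 F2=2; commitIndex=2
Op 11: F2 acks idx 2 -> match: F0=2 F1=1 F2=2; commitIndex=2
Op 12: F2 acks idx 2 -> match: F0=2 F1=1 F2=2; commitIndex=2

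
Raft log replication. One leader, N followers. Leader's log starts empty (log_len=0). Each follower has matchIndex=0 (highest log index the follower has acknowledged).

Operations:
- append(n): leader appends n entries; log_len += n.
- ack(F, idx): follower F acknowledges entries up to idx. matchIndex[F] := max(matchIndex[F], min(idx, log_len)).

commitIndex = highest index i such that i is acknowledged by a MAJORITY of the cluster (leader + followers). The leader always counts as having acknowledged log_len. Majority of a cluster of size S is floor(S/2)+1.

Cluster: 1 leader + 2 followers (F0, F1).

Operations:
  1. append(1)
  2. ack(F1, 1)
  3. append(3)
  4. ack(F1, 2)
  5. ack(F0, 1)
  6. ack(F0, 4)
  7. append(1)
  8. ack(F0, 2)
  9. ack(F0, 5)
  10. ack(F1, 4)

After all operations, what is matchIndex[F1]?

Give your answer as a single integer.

Op 1: append 1 -> log_len=1
Op 2: F1 acks idx 1 -> match: F0=0 F1=1; commitIndex=1
Op 3: append 3 -> log_len=4
Op 4: F1 acks idx 2 -> match: F0=0 F1=2; commitIndex=2
Op 5: F0 acks idx 1 -> match: F0=1 F1=2; commitIndex=2
Op 6: F0 acks idx 4 -> match: F0=4 F1=2; commitIndex=4
Op 7: append 1 -> log_len=5
Op 8: F0 acks idx 2 -> match: F0=4 F1=2; commitIndex=4
Op 9: F0 acks idx 5 -> match: F0=5 F1=2; commitIndex=5
Op 10: F1 acks idx 4 -> match: F0=5 F1=4; commitIndex=5

Answer: 4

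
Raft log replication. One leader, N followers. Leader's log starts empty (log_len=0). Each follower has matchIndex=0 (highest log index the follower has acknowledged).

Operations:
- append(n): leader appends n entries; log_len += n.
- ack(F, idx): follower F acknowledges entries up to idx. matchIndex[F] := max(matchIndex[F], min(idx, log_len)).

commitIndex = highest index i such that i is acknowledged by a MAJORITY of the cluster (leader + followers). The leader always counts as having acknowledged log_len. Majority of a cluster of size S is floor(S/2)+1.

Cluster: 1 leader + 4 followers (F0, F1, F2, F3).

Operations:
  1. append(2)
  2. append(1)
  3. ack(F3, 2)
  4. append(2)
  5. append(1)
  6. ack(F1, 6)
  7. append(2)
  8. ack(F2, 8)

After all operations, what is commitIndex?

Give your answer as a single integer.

Answer: 6

Derivation:
Op 1: append 2 -> log_len=2
Op 2: append 1 -> log_len=3
Op 3: F3 acks idx 2 -> match: F0=0 F1=0 F2=0 F3=2; commitIndex=0
Op 4: append 2 -> log_len=5
Op 5: append 1 -> log_len=6
Op 6: F1 acks idx 6 -> match: F0=0 F1=6 F2=0 F3=2; commitIndex=2
Op 7: append 2 -> log_len=8
Op 8: F2 acks idx 8 -> match: F0=0 F1=6 F2=8 F3=2; commitIndex=6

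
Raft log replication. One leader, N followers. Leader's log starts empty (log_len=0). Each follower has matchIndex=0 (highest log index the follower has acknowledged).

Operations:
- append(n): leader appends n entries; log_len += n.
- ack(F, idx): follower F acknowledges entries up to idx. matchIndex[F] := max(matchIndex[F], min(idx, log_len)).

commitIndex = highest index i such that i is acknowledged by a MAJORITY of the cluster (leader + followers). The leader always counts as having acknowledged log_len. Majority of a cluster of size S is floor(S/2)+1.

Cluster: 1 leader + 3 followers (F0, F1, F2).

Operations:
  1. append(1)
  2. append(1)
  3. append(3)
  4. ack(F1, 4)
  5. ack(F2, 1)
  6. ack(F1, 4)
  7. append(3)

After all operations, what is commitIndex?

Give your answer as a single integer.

Op 1: append 1 -> log_len=1
Op 2: append 1 -> log_len=2
Op 3: append 3 -> log_len=5
Op 4: F1 acks idx 4 -> match: F0=0 F1=4 F2=0; commitIndex=0
Op 5: F2 acks idx 1 -> match: F0=0 F1=4 F2=1; commitIndex=1
Op 6: F1 acks idx 4 -> match: F0=0 F1=4 F2=1; commitIndex=1
Op 7: append 3 -> log_len=8

Answer: 1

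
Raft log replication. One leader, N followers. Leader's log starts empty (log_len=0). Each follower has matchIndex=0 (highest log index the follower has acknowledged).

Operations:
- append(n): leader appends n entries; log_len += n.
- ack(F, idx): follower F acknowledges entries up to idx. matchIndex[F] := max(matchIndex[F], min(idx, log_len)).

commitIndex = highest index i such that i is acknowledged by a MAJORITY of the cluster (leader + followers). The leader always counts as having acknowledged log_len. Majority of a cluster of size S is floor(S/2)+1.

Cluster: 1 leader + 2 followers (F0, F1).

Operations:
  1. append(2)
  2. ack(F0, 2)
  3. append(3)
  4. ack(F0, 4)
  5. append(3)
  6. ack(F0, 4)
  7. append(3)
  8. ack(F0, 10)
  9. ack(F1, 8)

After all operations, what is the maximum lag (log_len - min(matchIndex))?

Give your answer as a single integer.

Op 1: append 2 -> log_len=2
Op 2: F0 acks idx 2 -> match: F0=2 F1=0; commitIndex=2
Op 3: append 3 -> log_len=5
Op 4: F0 acks idx 4 -> match: F0=4 F1=0; commitIndex=4
Op 5: append 3 -> log_len=8
Op 6: F0 acks idx 4 -> match: F0=4 F1=0; commitIndex=4
Op 7: append 3 -> log_len=11
Op 8: F0 acks idx 10 -> match: F0=10 F1=0; commitIndex=10
Op 9: F1 acks idx 8 -> match: F0=10 F1=8; commitIndex=10

Answer: 3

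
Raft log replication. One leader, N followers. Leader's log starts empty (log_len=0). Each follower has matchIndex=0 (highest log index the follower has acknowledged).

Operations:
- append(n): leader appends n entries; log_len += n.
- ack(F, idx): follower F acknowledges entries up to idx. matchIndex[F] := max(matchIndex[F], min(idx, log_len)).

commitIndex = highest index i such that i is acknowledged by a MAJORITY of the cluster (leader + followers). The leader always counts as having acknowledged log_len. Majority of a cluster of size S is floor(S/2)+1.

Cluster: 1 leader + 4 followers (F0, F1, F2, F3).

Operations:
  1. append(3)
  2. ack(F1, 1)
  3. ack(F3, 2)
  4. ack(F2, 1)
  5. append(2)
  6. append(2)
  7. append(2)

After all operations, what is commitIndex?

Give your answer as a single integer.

Op 1: append 3 -> log_len=3
Op 2: F1 acks idx 1 -> match: F0=0 F1=1 F2=0 F3=0; commitIndex=0
Op 3: F3 acks idx 2 -> match: F0=0 F1=1 F2=0 F3=2; commitIndex=1
Op 4: F2 acks idx 1 -> match: F0=0 F1=1 F2=1 F3=2; commitIndex=1
Op 5: append 2 -> log_len=5
Op 6: append 2 -> log_len=7
Op 7: append 2 -> log_len=9

Answer: 1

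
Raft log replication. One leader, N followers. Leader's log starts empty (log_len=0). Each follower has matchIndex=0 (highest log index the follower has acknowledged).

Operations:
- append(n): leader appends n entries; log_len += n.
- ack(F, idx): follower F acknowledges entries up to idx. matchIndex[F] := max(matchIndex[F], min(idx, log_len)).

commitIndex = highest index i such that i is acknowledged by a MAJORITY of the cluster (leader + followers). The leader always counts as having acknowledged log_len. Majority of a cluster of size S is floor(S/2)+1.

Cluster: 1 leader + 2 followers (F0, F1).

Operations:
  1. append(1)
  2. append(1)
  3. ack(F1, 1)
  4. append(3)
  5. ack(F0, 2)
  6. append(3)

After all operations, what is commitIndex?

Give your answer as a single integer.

Op 1: append 1 -> log_len=1
Op 2: append 1 -> log_len=2
Op 3: F1 acks idx 1 -> match: F0=0 F1=1; commitIndex=1
Op 4: append 3 -> log_len=5
Op 5: F0 acks idx 2 -> match: F0=2 F1=1; commitIndex=2
Op 6: append 3 -> log_len=8

Answer: 2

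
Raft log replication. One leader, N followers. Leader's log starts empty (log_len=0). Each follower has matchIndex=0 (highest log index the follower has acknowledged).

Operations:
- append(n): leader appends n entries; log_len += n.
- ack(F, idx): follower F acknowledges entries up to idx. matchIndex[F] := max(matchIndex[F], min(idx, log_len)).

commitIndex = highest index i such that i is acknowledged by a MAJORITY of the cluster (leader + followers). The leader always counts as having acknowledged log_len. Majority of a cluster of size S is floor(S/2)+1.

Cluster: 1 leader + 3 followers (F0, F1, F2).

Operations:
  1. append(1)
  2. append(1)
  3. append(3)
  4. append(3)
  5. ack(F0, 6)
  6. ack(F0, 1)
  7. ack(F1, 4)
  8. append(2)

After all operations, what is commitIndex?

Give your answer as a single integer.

Answer: 4

Derivation:
Op 1: append 1 -> log_len=1
Op 2: append 1 -> log_len=2
Op 3: append 3 -> log_len=5
Op 4: append 3 -> log_len=8
Op 5: F0 acks idx 6 -> match: F0=6 F1=0 F2=0; commitIndex=0
Op 6: F0 acks idx 1 -> match: F0=6 F1=0 F2=0; commitIndex=0
Op 7: F1 acks idx 4 -> match: F0=6 F1=4 F2=0; commitIndex=4
Op 8: append 2 -> log_len=10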